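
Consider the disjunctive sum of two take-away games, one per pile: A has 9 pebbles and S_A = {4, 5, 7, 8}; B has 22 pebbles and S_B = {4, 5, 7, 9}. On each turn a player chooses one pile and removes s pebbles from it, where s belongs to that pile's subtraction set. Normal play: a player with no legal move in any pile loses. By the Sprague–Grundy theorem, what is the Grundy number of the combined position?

Pile A, S = {4, 5, 7, 8}:
G(0) = 0
G(1) = mex{} = 0
G(2) = mex{} = 0
G(3) = mex{} = 0
G(4) = mex{0} = 1
G(5) = mex{0,0} = 1
G(6) = mex{0,0} = 1
G(7) = mex{0,0,0} = 1
G(8) = mex{1,0,0,0} = 2
G(9) = mex{1,1,0,0} = 2
G_A(9) = 2.
Pile B, S = {4, 5, 7, 9}:
n :  0  1  2  3  4  5  6  7  8  9 10 11 12 13 14 15 16 17 18 19 20 21 22
G :  0  0  0  0  1  1  1  1  2  2  2  2  3  0  0  0  0  1  1  1  1  2  2
G_B(22) = 2.
Combined Grundy value = 2 ⊕ 2 = 0.

0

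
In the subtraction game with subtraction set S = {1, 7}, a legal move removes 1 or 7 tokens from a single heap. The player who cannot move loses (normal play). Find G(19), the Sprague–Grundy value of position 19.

G(0) = 0
G(1) = mex{0} = 1
G(2) = mex{1} = 0
G(3) = mex{0} = 1
G(4) = mex{1} = 0
G(5) = mex{0} = 1
G(6) = mex{1} = 0
G(7) = mex{0,0} = 1
G(8) = mex{1,1} = 0
G(9) = mex{0,0} = 1
G(10) = mex{1,1} = 0
G(11) = mex{0,0} = 1
G(12) = mex{1,1} = 0
G(13) = mex{0,0} = 1
G(14) = mex{1,1} = 0
G(15) = mex{0,0} = 1
G(16) = mex{1,1} = 0
G(17) = mex{0,0} = 1
G(18) = mex{1,1} = 0
G(19) = mex{0,0} = 1

1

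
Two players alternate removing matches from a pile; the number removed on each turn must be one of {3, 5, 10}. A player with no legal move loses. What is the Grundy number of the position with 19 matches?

G(0) = 0
G(1) = mex{} = 0
G(2) = mex{} = 0
G(3) = mex{0} = 1
G(4) = mex{0} = 1
G(5) = mex{0,0} = 1
G(6) = mex{1,0} = 2
G(7) = mex{1,0} = 2
G(8) = mex{1,1} = 0
G(9) = mex{2,1} = 0
G(10) = mex{2,1,0} = 3
G(11) = mex{0,2,0} = 1
G(12) = mex{0,2,0} = 1
G(13) = mex{3,0,1} = 2
G(14) = mex{1,0,1} = 2
G(15) = mex{1,3,1} = 0
G(16) = mex{2,1,2} = 0
G(17) = mex{2,1,2} = 0
G(18) = mex{0,2,0} = 1
G(19) = mex{0,2,0} = 1

1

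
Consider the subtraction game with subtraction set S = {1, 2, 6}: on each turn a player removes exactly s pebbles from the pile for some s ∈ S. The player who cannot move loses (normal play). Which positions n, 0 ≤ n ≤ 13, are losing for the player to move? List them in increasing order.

G(0) = 0
G(1) = mex{0} = 1
G(2) = mex{1,0} = 2
G(3) = mex{2,1} = 0
G(4) = mex{0,2} = 1
G(5) = mex{1,0} = 2
G(6) = mex{2,1,0} = 3
G(7) = mex{3,2,1} = 0
G(8) = mex{0,3,2} = 1
G(9) = mex{1,0,0} = 2
G(10) = mex{2,1,1} = 0
G(11) = mex{0,2,2} = 1
G(12) = mex{1,0,3} = 2
G(13) = mex{2,1,0} = 3
P-positions are exactly the n with G(n) = 0.

0, 3, 7, 10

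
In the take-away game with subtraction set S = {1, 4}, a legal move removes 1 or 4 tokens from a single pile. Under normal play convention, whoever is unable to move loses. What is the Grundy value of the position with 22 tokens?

G(0) = 0
G(1) = mex{0} = 1
G(2) = mex{1} = 0
G(3) = mex{0} = 1
G(4) = mex{1,0} = 2
G(5) = mex{2,1} = 0
G(6) = mex{0,0} = 1
G(7) = mex{1,1} = 0
G(8) = mex{0,2} = 1
G(9) = mex{1,0} = 2
G(10) = mex{2,1} = 0
G(11) = mex{0,0} = 1
G(12) = mex{1,1} = 0
G(13) = mex{0,2} = 1
G(14) = mex{1,0} = 2
G(15) = mex{2,1} = 0
G(16) = mex{0,0} = 1
G(17) = mex{1,1} = 0
G(18) = mex{0,2} = 1
G(19) = mex{1,0} = 2
G(20) = mex{2,1} = 0
G(21) = mex{0,0} = 1
G(22) = mex{1,1} = 0

0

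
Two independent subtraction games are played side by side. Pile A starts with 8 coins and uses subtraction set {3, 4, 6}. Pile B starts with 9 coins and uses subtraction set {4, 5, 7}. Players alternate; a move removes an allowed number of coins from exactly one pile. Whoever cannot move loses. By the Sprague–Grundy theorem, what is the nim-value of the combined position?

0

Pile A, S = {3, 4, 6}:
n : 0 1 2 3 4 5 6 7 8
G : 0 0 0 1 1 1 2 2 2
G_A(8) = 2.
Pile B, S = {4, 5, 7}:
G(0) = 0
G(1) = mex{} = 0
G(2) = mex{} = 0
G(3) = mex{} = 0
G(4) = mex{0} = 1
G(5) = mex{0,0} = 1
G(6) = mex{0,0} = 1
G(7) = mex{0,0,0} = 1
G(8) = mex{1,0,0} = 2
G(9) = mex{1,1,0} = 2
G_B(9) = 2.
Combined Grundy value = 2 ⊕ 2 = 0.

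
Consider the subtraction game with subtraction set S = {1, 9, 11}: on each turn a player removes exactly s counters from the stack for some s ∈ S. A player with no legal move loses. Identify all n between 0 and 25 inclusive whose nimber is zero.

0, 2, 4, 6, 8, 10, 12, 14, 16, 18, 20, 22, 24

G(0) = 0
G(1) = mex{0} = 1
G(2) = mex{1} = 0
G(3) = mex{0} = 1
G(4) = mex{1} = 0
G(5) = mex{0} = 1
G(6) = mex{1} = 0
G(7) = mex{0} = 1
G(8) = mex{1} = 0
G(9) = mex{0,0} = 1
G(10) = mex{1,1} = 0
G(11) = mex{0,0,0} = 1
G(12) = mex{1,1,1} = 0
G(13) = mex{0,0,0} = 1
G(14) = mex{1,1,1} = 0
G(15) = mex{0,0,0} = 1
G(16) = mex{1,1,1} = 0
G(17) = mex{0,0,0} = 1
G(18) = mex{1,1,1} = 0
G(19) = mex{0,0,0} = 1
G(20) = mex{1,1,1} = 0
G(21) = mex{0,0,0} = 1
G(22) = mex{1,1,1} = 0
G(23) = mex{0,0,0} = 1
G(24) = mex{1,1,1} = 0
G(25) = mex{0,0,0} = 1
P-positions are exactly the n with G(n) = 0.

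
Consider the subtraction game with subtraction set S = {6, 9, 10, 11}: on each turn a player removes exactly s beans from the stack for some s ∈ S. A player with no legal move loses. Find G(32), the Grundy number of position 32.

2

G(0) = 0
G(1) = mex{} = 0
G(2) = mex{} = 0
G(3) = mex{} = 0
G(4) = mex{} = 0
G(5) = mex{} = 0
G(6) = mex{0} = 1
G(7) = mex{0} = 1
G(8) = mex{0} = 1
G(9) = mex{0,0} = 1
G(10) = mex{0,0,0} = 1
G(11) = mex{0,0,0,0} = 1
G(12) = mex{1,0,0,0} = 2
G(13) = mex{1,0,0,0} = 2
G(14) = mex{1,0,0,0} = 2
G(15) = mex{1,1,0,0} = 2
G(16) = mex{1,1,1,0} = 2
G(17) = mex{1,1,1,1} = 0
G(18) = mex{2,1,1,1} = 0
G(19) = mex{2,1,1,1} = 0
G(20) = mex{2,1,1,1} = 0
G(21) = mex{2,2,1,1} = 0
G(22) = mex{2,2,2,1} = 0
G(23) = mex{0,2,2,2} = 1
G(24) = mex{0,2,2,2} = 1
G(25) = mex{0,2,2,2} = 1
G(26) = mex{0,0,2,2} = 1
G(27) = mex{0,0,0,2} = 1
G(28) = mex{0,0,0,0} = 1
G(29) = mex{1,0,0,0} = 2
G(30) = mex{1,0,0,0} = 2
G(31) = mex{1,0,0,0} = 2
G(32) = mex{1,1,0,0} = 2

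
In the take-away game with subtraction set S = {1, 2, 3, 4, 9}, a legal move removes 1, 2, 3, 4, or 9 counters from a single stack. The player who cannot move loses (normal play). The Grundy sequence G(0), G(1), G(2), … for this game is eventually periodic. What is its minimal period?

G(0) = 0
G(1) = mex{0} = 1
G(2) = mex{1,0} = 2
G(3) = mex{2,1,0} = 3
G(4) = mex{3,2,1,0} = 4
G(5) = mex{4,3,2,1} = 0
G(6) = mex{0,4,3,2} = 1
G(7) = mex{1,0,4,3} = 2
G(8) = mex{2,1,0,4} = 3
G(9) = mex{3,2,1,0,0} = 4
G(10) = mex{4,3,2,1,1} = 0
G(11) = mex{0,4,3,2,2} = 1
G(12) = mex{1,0,4,3,3} = 2
G(13) = mex{2,1,0,4,4} = 3
G(14) = mex{3,2,1,0,0} = 4
G(15) = mex{4,3,2,1,1} = 0
G(n+5) = G(n) holds for n = 0,…,8 (a full window of length max(S) = 9), so the sequence is purely periodic with period 5.

5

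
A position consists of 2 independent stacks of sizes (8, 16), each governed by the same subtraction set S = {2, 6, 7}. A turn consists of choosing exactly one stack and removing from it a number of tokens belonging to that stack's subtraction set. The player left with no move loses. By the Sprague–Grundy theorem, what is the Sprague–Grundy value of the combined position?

3

All stacks use S = {2, 6, 7}:
G(0) = 0
G(1) = mex{} = 0
G(2) = mex{0} = 1
G(3) = mex{0} = 1
G(4) = mex{1} = 0
G(5) = mex{1} = 0
G(6) = mex{0,0} = 1
G(7) = mex{0,0,0} = 1
G(8) = mex{1,1,0} = 2
G(9) = mex{1,1,1} = 0
G(10) = mex{2,0,1} = 3
G(11) = mex{0,0,0} = 1
G(12) = mex{3,1,0} = 2
G(13) = mex{1,1,1} = 0
G(14) = mex{2,2,1} = 0
G(15) = mex{0,0,2} = 1
G(16) = mex{0,3,0} = 1
Stack A: G(8) = 2.
Stack B: G(16) = 1.
Combined Grundy value = 2 ⊕ 1 = 3.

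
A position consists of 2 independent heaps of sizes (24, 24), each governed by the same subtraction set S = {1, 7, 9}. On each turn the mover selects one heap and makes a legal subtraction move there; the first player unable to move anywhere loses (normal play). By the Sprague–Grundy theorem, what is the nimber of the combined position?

All heaps use S = {1, 7, 9}:
n :  0  1  2  3  4  5  6  7  8  9 10 11 12 13 14 15 16 17 18 19 20 21 22 23 24
G :  0  1  0  1  0  1  0  1  0  1  0  1  0  1  0  1  0  1  0  1  0  1  0  1  0
Heap A: G(24) = 0.
Heap B: G(24) = 0.
Combined Grundy value = 0 ⊕ 0 = 0.

0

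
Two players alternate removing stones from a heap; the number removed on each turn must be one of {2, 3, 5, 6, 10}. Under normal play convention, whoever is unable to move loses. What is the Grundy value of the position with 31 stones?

3

n :  0  1  2  3  4  5  6  7  8  9 10 11 12 13 14 15 16 17 18 19 20 21 22 23 24 25 26 27 28 29 30 31
G :  0  0  1  1  2  2  3  3  0  0  1  1  2  2  3  3  0  0  1  1  2  2  3  3  0  0  1  1  2  2  3  3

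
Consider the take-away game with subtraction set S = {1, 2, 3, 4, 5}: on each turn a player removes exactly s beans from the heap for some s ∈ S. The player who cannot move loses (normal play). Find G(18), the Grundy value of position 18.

n :  0  1  2  3  4  5  6  7  8  9 10 11 12 13 14 15 16 17 18
G :  0  1  2  3  4  5  0  1  2  3  4  5  0  1  2  3  4  5  0

0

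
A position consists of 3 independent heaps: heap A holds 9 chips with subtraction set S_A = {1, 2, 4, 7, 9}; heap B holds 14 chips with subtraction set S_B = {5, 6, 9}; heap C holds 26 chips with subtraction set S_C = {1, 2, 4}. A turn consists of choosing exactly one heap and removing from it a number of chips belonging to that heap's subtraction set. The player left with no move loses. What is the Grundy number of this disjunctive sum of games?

Heap A, S = {1, 2, 4, 7, 9}:
G(0) = 0
G(1) = mex{0} = 1
G(2) = mex{1,0} = 2
G(3) = mex{2,1} = 0
G(4) = mex{0,2,0} = 1
G(5) = mex{1,0,1} = 2
G(6) = mex{2,1,2} = 0
G(7) = mex{0,2,0,0} = 1
G(8) = mex{1,0,1,1} = 2
G(9) = mex{2,1,2,2,0} = 3
G_A(9) = 3.
Heap B, S = {5, 6, 9}:
G(0) = 0
G(1) = mex{} = 0
G(2) = mex{} = 0
G(3) = mex{} = 0
G(4) = mex{} = 0
G(5) = mex{0} = 1
G(6) = mex{0,0} = 1
G(7) = mex{0,0} = 1
G(8) = mex{0,0} = 1
G(9) = mex{0,0,0} = 1
G(10) = mex{1,0,0} = 2
G(11) = mex{1,1,0} = 2
G(12) = mex{1,1,0} = 2
G(13) = mex{1,1,0} = 2
G(14) = mex{1,1,1} = 0
G_B(14) = 0.
Heap C, S = {1, 2, 4}:
G(0) = 0
G(1) = mex{0} = 1
G(2) = mex{1,0} = 2
G(3) = mex{2,1} = 0
G(4) = mex{0,2,0} = 1
G(5) = mex{1,0,1} = 2
G(6) = mex{2,1,2} = 0
G(7) = mex{0,2,0} = 1
G(8) = mex{1,0,1} = 2
G(9) = mex{2,1,2} = 0
G(10) = mex{0,2,0} = 1
G(11) = mex{1,0,1} = 2
G(12) = mex{2,1,2} = 0
G(13) = mex{0,2,0} = 1
G(14) = mex{1,0,1} = 2
G(15) = mex{2,1,2} = 0
G(16) = mex{0,2,0} = 1
G(17) = mex{1,0,1} = 2
G(18) = mex{2,1,2} = 0
G(19) = mex{0,2,0} = 1
G(20) = mex{1,0,1} = 2
G(21) = mex{2,1,2} = 0
G(22) = mex{0,2,0} = 1
G(23) = mex{1,0,1} = 2
G(24) = mex{2,1,2} = 0
G(25) = mex{0,2,0} = 1
G(26) = mex{1,0,1} = 2
G_C(26) = 2.
Combined Grundy value = 3 ⊕ 0 ⊕ 2 = 1.

1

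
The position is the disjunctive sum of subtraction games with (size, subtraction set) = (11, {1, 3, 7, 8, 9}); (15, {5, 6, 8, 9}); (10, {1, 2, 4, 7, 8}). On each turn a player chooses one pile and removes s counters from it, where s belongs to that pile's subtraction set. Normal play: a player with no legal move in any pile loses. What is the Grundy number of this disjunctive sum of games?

Pile A, S = {1, 3, 7, 8, 9}:
n :  0  1  2  3  4  5  6  7  8  9 10 11
G :  0  1  0  1  0  1  0  1  2  3  2  3
G_A(11) = 3.
Pile B, S = {5, 6, 8, 9}:
n :  0  1  2  3  4  5  6  7  8  9 10 11 12 13 14 15
G :  0  0  0  0  0  1  1  1  1  1  2  2  2  2  0  0
G_B(15) = 0.
Pile C, S = {1, 2, 4, 7, 8}:
G(0) = 0
G(1) = mex{0} = 1
G(2) = mex{1,0} = 2
G(3) = mex{2,1} = 0
G(4) = mex{0,2,0} = 1
G(5) = mex{1,0,1} = 2
G(6) = mex{2,1,2} = 0
G(7) = mex{0,2,0,0} = 1
G(8) = mex{1,0,1,1,0} = 2
G(9) = mex{2,1,2,2,1} = 0
G(10) = mex{0,2,0,0,2} = 1
G_C(10) = 1.
Combined Grundy value = 3 ⊕ 0 ⊕ 1 = 2.

2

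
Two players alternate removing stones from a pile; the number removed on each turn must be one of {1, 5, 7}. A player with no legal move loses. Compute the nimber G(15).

1

n :  0  1  2  3  4  5  6  7  8  9 10 11 12 13 14 15
G :  0  1  0  1  0  1  0  1  0  1  0  1  0  1  0  1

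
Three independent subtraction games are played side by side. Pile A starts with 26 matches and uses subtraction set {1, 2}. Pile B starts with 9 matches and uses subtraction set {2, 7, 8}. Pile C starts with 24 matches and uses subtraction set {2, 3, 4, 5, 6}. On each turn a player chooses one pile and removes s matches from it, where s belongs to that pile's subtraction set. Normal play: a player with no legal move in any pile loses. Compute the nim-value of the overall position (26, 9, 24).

Pile A, S = {1, 2}:
n :  0  1  2  3  4  5  6  7  8  9 10 11 12 13 14 15 16 17 18 19 20 21 22 23 24 25 26
G :  0  1  2  0  1  2  0  1  2  0  1  2  0  1  2  0  1  2  0  1  2  0  1  2  0  1  2
G_A(26) = 2.
Pile B, S = {2, 7, 8}:
n : 0 1 2 3 4 5 6 7 8 9
G : 0 0 1 1 0 0 1 1 2 2
G_B(9) = 2.
Pile C, S = {2, 3, 4, 5, 6}:
G(0) = 0
G(1) = mex{} = 0
G(2) = mex{0} = 1
G(3) = mex{0,0} = 1
G(4) = mex{1,0,0} = 2
G(5) = mex{1,1,0,0} = 2
G(6) = mex{2,1,1,0,0} = 3
G(7) = mex{2,2,1,1,0} = 3
G(8) = mex{3,2,2,1,1} = 0
G(9) = mex{3,3,2,2,1} = 0
G(10) = mex{0,3,3,2,2} = 1
G(11) = mex{0,0,3,3,2} = 1
G(12) = mex{1,0,0,3,3} = 2
G(13) = mex{1,1,0,0,3} = 2
G(14) = mex{2,1,1,0,0} = 3
G(15) = mex{2,2,1,1,0} = 3
G(16) = mex{3,2,2,1,1} = 0
G(17) = mex{3,3,2,2,1} = 0
G(18) = mex{0,3,3,2,2} = 1
G(19) = mex{0,0,3,3,2} = 1
G(20) = mex{1,0,0,3,3} = 2
G(21) = mex{1,1,0,0,3} = 2
G(22) = mex{2,1,1,0,0} = 3
G(23) = mex{2,2,1,1,0} = 3
G(24) = mex{3,2,2,1,1} = 0
G_C(24) = 0.
Combined Grundy value = 2 ⊕ 2 ⊕ 0 = 0.

0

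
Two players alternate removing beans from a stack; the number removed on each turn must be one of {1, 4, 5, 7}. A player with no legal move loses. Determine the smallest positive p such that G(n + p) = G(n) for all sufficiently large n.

G(0) = 0
G(1) = mex{0} = 1
G(2) = mex{1} = 0
G(3) = mex{0} = 1
G(4) = mex{1,0} = 2
G(5) = mex{2,1,0} = 3
G(6) = mex{3,0,1} = 2
G(7) = mex{2,1,0,0} = 3
G(8) = mex{3,2,1,1} = 0
G(9) = mex{0,3,2,0} = 1
G(10) = mex{1,2,3,1} = 0
G(11) = mex{0,3,2,2} = 1
G(12) = mex{1,0,3,3} = 2
G(13) = mex{2,1,0,2} = 3
G(14) = mex{3,0,1,3} = 2
G(15) = mex{2,1,0,0} = 3
G(16) = mex{3,2,1,1} = 0
G(17) = mex{0,3,2,0} = 1
G(n+8) = G(n) holds for n = 0,…,6 (a full window of length max(S) = 7), so the sequence is purely periodic with period 8.

8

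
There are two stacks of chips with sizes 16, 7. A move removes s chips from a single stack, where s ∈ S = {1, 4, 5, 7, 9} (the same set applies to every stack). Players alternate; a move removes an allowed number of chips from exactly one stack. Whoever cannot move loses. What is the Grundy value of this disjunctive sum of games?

3

All stacks use S = {1, 4, 5, 7, 9}:
G(0) = 0
G(1) = mex{0} = 1
G(2) = mex{1} = 0
G(3) = mex{0} = 1
G(4) = mex{1,0} = 2
G(5) = mex{2,1,0} = 3
G(6) = mex{3,0,1} = 2
G(7) = mex{2,1,0,0} = 3
G(8) = mex{3,2,1,1} = 0
G(9) = mex{0,3,2,0,0} = 1
G(10) = mex{1,2,3,1,1} = 0
G(11) = mex{0,3,2,2,0} = 1
G(12) = mex{1,0,3,3,1} = 2
G(13) = mex{2,1,0,2,2} = 3
G(14) = mex{3,0,1,3,3} = 2
G(15) = mex{2,1,0,0,2} = 3
G(16) = mex{3,2,1,1,3} = 0
Stack A: G(16) = 0.
Stack B: G(7) = 3.
Combined Grundy value = 0 ⊕ 3 = 3.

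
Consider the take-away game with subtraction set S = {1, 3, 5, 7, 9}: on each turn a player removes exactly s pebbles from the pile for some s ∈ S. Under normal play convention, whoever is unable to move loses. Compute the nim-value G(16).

0

n :  0  1  2  3  4  5  6  7  8  9 10 11 12 13 14 15 16
G :  0  1  0  1  0  1  0  1  0  1  0  1  0  1  0  1  0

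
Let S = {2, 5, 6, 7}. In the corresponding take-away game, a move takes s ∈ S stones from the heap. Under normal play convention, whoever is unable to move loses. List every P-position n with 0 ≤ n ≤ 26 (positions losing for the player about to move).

G(0) = 0
G(1) = mex{} = 0
G(2) = mex{0} = 1
G(3) = mex{0} = 1
G(4) = mex{1} = 0
G(5) = mex{1,0} = 2
G(6) = mex{0,0,0} = 1
G(7) = mex{2,1,0,0} = 3
G(8) = mex{1,1,1,0} = 2
G(9) = mex{3,0,1,1} = 2
G(10) = mex{2,2,0,1} = 3
G(11) = mex{2,1,2,0} = 3
G(12) = mex{3,3,1,2} = 0
G(13) = mex{3,2,3,1} = 0
G(14) = mex{0,2,2,3} = 1
G(15) = mex{0,3,2,2} = 1
G(16) = mex{1,3,3,2} = 0
G(17) = mex{1,0,3,3} = 2
G(18) = mex{0,0,0,3} = 1
G(19) = mex{2,1,0,0} = 3
G(20) = mex{1,1,1,0} = 2
G(21) = mex{3,0,1,1} = 2
G(22) = mex{2,2,0,1} = 3
G(23) = mex{2,1,2,0} = 3
G(24) = mex{3,3,1,2} = 0
G(25) = mex{3,2,3,1} = 0
G(26) = mex{0,2,2,3} = 1
P-positions are exactly the n with G(n) = 0.

0, 1, 4, 12, 13, 16, 24, 25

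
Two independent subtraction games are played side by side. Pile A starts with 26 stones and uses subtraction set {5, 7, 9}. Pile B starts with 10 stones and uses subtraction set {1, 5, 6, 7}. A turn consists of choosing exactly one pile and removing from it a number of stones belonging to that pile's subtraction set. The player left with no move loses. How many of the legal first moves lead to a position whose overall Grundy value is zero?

Pile A, S = {5, 7, 9}:
n :  0  1  2  3  4  5  6  7  8  9 10 11 12 13 14 15 16 17 18 19 20 21 22 23 24 25 26
G :  0  0  0  0  0  1  1  1  1  1  2  2  2  2  0  0  0  0  0  1  1  1  1  1  2  2  2
G_A(26) = 2.
Pile B, S = {1, 5, 6, 7}:
G(0) = 0
G(1) = mex{0} = 1
G(2) = mex{1} = 0
G(3) = mex{0} = 1
G(4) = mex{1} = 0
G(5) = mex{0,0} = 1
G(6) = mex{1,1,0} = 2
G(7) = mex{2,0,1,0} = 3
G(8) = mex{3,1,0,1} = 2
G(9) = mex{2,0,1,0} = 3
G(10) = mex{3,1,0,1} = 2
G_B(10) = 2.
Combined Grundy value = 2 ⊕ 2 = 0.
A winning move leaves total XOR = 0, i.e. changes one component's Grundy value g to g ⊕ X where X is the current total.
Pile A: target g' = 2⊕0 = 2, but every legal move changes the Grundy value (mex property), so 0 moves.
Pile B: target g' = 2⊕0 = 2, but every legal move changes the Grundy value (mex property), so 0 moves.

0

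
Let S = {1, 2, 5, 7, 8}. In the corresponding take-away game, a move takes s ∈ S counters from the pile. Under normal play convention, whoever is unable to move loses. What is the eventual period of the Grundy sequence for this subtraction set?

n :  0  1  2  3  4  5  6  7  8  9 10 11 12 13 14
G :  0  1  2  0  1  2  0  1  2  0  1  2  0  1  2
G(n+3) = G(n) holds for n = 0,…,7 (a full window of length max(S) = 8), so the sequence is purely periodic with period 3.

3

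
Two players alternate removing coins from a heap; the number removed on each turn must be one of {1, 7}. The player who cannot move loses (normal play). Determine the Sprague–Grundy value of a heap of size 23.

1

n :  0  1  2  3  4  5  6  7  8  9 10 11 12 13 14 15 16 17 18 19 20 21 22 23
G :  0  1  0  1  0  1  0  1  0  1  0  1  0  1  0  1  0  1  0  1  0  1  0  1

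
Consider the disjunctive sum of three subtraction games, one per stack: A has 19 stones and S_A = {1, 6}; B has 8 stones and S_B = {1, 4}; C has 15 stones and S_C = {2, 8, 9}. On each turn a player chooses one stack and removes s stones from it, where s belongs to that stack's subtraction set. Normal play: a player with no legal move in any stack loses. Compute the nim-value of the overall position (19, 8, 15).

0

Stack A, S = {1, 6}:
G(0) = 0
G(1) = mex{0} = 1
G(2) = mex{1} = 0
G(3) = mex{0} = 1
G(4) = mex{1} = 0
G(5) = mex{0} = 1
G(6) = mex{1,0} = 2
G(7) = mex{2,1} = 0
G(8) = mex{0,0} = 1
G(9) = mex{1,1} = 0
G(10) = mex{0,0} = 1
G(11) = mex{1,1} = 0
G(12) = mex{0,2} = 1
G(13) = mex{1,0} = 2
G(14) = mex{2,1} = 0
G(15) = mex{0,0} = 1
G(16) = mex{1,1} = 0
G(17) = mex{0,0} = 1
G(18) = mex{1,1} = 0
G(19) = mex{0,2} = 1
G_A(19) = 1.
Stack B, S = {1, 4}:
G(0) = 0
G(1) = mex{0} = 1
G(2) = mex{1} = 0
G(3) = mex{0} = 1
G(4) = mex{1,0} = 2
G(5) = mex{2,1} = 0
G(6) = mex{0,0} = 1
G(7) = mex{1,1} = 0
G(8) = mex{0,2} = 1
G_B(8) = 1.
Stack C, S = {2, 8, 9}:
n :  0  1  2  3  4  5  6  7  8  9 10 11 12 13 14 15
G :  0  0  1  1  0  0  1  1  2  2  3  0  2  1  3  0
G_C(15) = 0.
Combined Grundy value = 1 ⊕ 1 ⊕ 0 = 0.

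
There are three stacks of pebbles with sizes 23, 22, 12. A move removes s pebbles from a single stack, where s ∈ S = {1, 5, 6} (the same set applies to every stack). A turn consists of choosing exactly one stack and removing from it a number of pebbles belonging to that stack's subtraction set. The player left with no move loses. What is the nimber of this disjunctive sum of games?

0

All stacks use S = {1, 5, 6}:
G(0) = 0
G(1) = mex{0} = 1
G(2) = mex{1} = 0
G(3) = mex{0} = 1
G(4) = mex{1} = 0
G(5) = mex{0,0} = 1
G(6) = mex{1,1,0} = 2
G(7) = mex{2,0,1} = 3
G(8) = mex{3,1,0} = 2
G(9) = mex{2,0,1} = 3
G(10) = mex{3,1,0} = 2
G(11) = mex{2,2,1} = 0
G(12) = mex{0,3,2} = 1
G(13) = mex{1,2,3} = 0
G(14) = mex{0,3,2} = 1
G(15) = mex{1,2,3} = 0
G(16) = mex{0,0,2} = 1
G(17) = mex{1,1,0} = 2
G(18) = mex{2,0,1} = 3
G(19) = mex{3,1,0} = 2
G(20) = mex{2,0,1} = 3
G(21) = mex{3,1,0} = 2
G(22) = mex{2,2,1} = 0
G(23) = mex{0,3,2} = 1
Stack A: G(23) = 1.
Stack B: G(22) = 0.
Stack C: G(12) = 1.
Combined Grundy value = 1 ⊕ 0 ⊕ 1 = 0.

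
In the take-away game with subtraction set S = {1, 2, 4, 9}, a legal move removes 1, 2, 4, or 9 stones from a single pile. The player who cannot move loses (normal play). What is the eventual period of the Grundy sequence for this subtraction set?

n :  0  1  2  3  4  5  6  7  8  9 10 11 12 13 14 15 16 17 18 19 20 21 22 23
G :  0  1  2  0  1  2  0  1  2  3  4  0  1  2  0  1  2  0  1  2  3  4  0  1
G(n+11) = G(n) holds for n = 0,…,8 (a full window of length max(S) = 9), so the sequence is purely periodic with period 11.

11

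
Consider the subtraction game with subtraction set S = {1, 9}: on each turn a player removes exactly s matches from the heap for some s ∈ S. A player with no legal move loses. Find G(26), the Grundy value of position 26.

n :  0  1  2  3  4  5  6  7  8  9 10 11 12 13 14 15 16 17 18 19 20 21 22 23 24 25 26
G :  0  1  0  1  0  1  0  1  0  1  0  1  0  1  0  1  0  1  0  1  0  1  0  1  0  1  0

0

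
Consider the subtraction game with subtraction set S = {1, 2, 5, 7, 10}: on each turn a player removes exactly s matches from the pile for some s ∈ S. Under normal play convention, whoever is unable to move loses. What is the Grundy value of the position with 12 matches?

G(0) = 0
G(1) = mex{0} = 1
G(2) = mex{1,0} = 2
G(3) = mex{2,1} = 0
G(4) = mex{0,2} = 1
G(5) = mex{1,0,0} = 2
G(6) = mex{2,1,1} = 0
G(7) = mex{0,2,2,0} = 1
G(8) = mex{1,0,0,1} = 2
G(9) = mex{2,1,1,2} = 0
G(10) = mex{0,2,2,0,0} = 1
G(11) = mex{1,0,0,1,1} = 2
G(12) = mex{2,1,1,2,2} = 0

0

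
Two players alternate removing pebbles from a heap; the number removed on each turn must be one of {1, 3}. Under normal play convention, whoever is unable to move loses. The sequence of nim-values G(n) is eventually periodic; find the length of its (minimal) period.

2

n :  0  1  2  3  4  5  6  7  8  9 10 11 12 13 14
G :  0  1  0  1  0  1  0  1  0  1  0  1  0  1  0
G(n+2) = G(n) holds for n = 0,…,2 (a full window of length max(S) = 3), so the sequence is purely periodic with period 2.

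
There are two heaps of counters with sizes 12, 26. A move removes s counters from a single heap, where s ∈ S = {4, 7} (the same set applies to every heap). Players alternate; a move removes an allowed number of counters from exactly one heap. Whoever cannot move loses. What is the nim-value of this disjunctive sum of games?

1

All heaps use S = {4, 7}:
G(0) = 0
G(1) = mex{} = 0
G(2) = mex{} = 0
G(3) = mex{} = 0
G(4) = mex{0} = 1
G(5) = mex{0} = 1
G(6) = mex{0} = 1
G(7) = mex{0,0} = 1
G(8) = mex{1,0} = 2
G(9) = mex{1,0} = 2
G(10) = mex{1,0} = 2
G(11) = mex{1,1} = 0
G(12) = mex{2,1} = 0
G(13) = mex{2,1} = 0
G(14) = mex{2,1} = 0
G(15) = mex{0,2} = 1
G(16) = mex{0,2} = 1
G(17) = mex{0,2} = 1
G(18) = mex{0,0} = 1
G(19) = mex{1,0} = 2
G(20) = mex{1,0} = 2
G(21) = mex{1,0} = 2
G(22) = mex{1,1} = 0
G(23) = mex{2,1} = 0
G(24) = mex{2,1} = 0
G(25) = mex{2,1} = 0
G(26) = mex{0,2} = 1
Heap A: G(12) = 0.
Heap B: G(26) = 1.
Combined Grundy value = 0 ⊕ 1 = 1.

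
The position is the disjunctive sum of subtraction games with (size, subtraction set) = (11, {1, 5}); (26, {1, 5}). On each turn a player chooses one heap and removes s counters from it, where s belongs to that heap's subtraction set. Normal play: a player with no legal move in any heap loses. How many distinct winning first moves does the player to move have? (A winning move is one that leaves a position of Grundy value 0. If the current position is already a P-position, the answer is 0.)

4

Heap A, S = {1, 5}:
G(0) = 0
G(1) = mex{0} = 1
G(2) = mex{1} = 0
G(3) = mex{0} = 1
G(4) = mex{1} = 0
G(5) = mex{0,0} = 1
G(6) = mex{1,1} = 0
G(7) = mex{0,0} = 1
G(8) = mex{1,1} = 0
G(9) = mex{0,0} = 1
G(10) = mex{1,1} = 0
G(11) = mex{0,0} = 1
G_A(11) = 1.
Heap B, S = {1, 5}:
n :  0  1  2  3  4  5  6  7  8  9 10 11 12 13 14 15 16 17 18 19 20 21 22 23 24 25 26
G :  0  1  0  1  0  1  0  1  0  1  0  1  0  1  0  1  0  1  0  1  0  1  0  1  0  1  0
G_B(26) = 0.
Combined Grundy value = 1 ⊕ 0 = 1.
A winning move leaves total XOR = 0, i.e. changes one component's Grundy value g to g ⊕ X where X is the current total.
Heap A: need g' = 1⊕1 = 0. Options: 11−1→G=0, 11−5→G=0. Hits: 2.
Heap B: need g' = 0⊕1 = 1. Options: 26−1→G=1, 26−5→G=1. Hits: 2.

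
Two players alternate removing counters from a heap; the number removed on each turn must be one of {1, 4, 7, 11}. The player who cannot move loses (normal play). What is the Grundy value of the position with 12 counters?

G(0) = 0
G(1) = mex{0} = 1
G(2) = mex{1} = 0
G(3) = mex{0} = 1
G(4) = mex{1,0} = 2
G(5) = mex{2,1} = 0
G(6) = mex{0,0} = 1
G(7) = mex{1,1,0} = 2
G(8) = mex{2,2,1} = 0
G(9) = mex{0,0,0} = 1
G(10) = mex{1,1,1} = 0
G(11) = mex{0,2,2,0} = 1
G(12) = mex{1,0,0,1} = 2

2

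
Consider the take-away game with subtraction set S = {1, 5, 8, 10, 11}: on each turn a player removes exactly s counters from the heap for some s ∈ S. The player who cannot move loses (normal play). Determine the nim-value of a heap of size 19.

n :  0  1  2  3  4  5  6  7  8  9 10 11 12 13 14 15 16 17 18 19
G :  0  1  0  1  0  1  0  1  2  3  2  3  2  3  2  3  4  5  0  1

1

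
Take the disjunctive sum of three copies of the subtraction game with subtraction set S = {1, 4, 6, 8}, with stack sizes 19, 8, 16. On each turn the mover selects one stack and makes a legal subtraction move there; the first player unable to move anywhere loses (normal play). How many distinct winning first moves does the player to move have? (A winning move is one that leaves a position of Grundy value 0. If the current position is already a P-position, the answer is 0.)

3

All stacks use S = {1, 4, 6, 8}:
G(0) = 0
G(1) = mex{0} = 1
G(2) = mex{1} = 0
G(3) = mex{0} = 1
G(4) = mex{1,0} = 2
G(5) = mex{2,1} = 0
G(6) = mex{0,0,0} = 1
G(7) = mex{1,1,1} = 0
G(8) = mex{0,2,0,0} = 1
G(9) = mex{1,0,1,1} = 2
G(10) = mex{2,1,2,0} = 3
G(11) = mex{3,0,0,1} = 2
G(12) = mex{2,1,1,2} = 0
G(13) = mex{0,2,0,0} = 1
G(14) = mex{1,3,1,1} = 0
G(15) = mex{0,2,2,0} = 1
G(16) = mex{1,0,3,1} = 2
G(17) = mex{2,1,2,2} = 0
G(18) = mex{0,0,0,3} = 1
G(19) = mex{1,1,1,2} = 0
Stack A: G(19) = 0.
Stack B: G(8) = 1.
Stack C: G(16) = 2.
Combined Grundy value = 0 ⊕ 1 ⊕ 2 = 3.
A winning move leaves total XOR = 0, i.e. changes one component's Grundy value g to g ⊕ X where X is the current total.
Stack A: need g' = 0⊕3 = 3. Options: 19−1→G=1, 19−4→G=1, 19−6→G=1, 19−8→G=2. Hits: 0.
Stack B: need g' = 1⊕3 = 2. Options: 8−1→G=0, 8−4→G=2, 8−6→G=0, 8−8→G=0. Hits: 1.
Stack C: need g' = 2⊕3 = 1. Options: 16−1→G=1, 16−4→G=0, 16−6→G=3, 16−8→G=1. Hits: 2.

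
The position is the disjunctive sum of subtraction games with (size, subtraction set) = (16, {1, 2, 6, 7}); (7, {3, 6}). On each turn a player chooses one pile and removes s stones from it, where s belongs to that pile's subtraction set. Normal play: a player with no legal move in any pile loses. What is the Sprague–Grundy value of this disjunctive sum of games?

Pile A, S = {1, 2, 6, 7}:
G(0) = 0
G(1) = mex{0} = 1
G(2) = mex{1,0} = 2
G(3) = mex{2,1} = 0
G(4) = mex{0,2} = 1
G(5) = mex{1,0} = 2
G(6) = mex{2,1,0} = 3
G(7) = mex{3,2,1,0} = 4
G(8) = mex{4,3,2,1} = 0
G(9) = mex{0,4,0,2} = 1
G(10) = mex{1,0,1,0} = 2
G(11) = mex{2,1,2,1} = 0
G(12) = mex{0,2,3,2} = 1
G(13) = mex{1,0,4,3} = 2
G(14) = mex{2,1,0,4} = 3
G(15) = mex{3,2,1,0} = 4
G(16) = mex{4,3,2,1} = 0
G_A(16) = 0.
Pile B, S = {3, 6}:
G(0) = 0
G(1) = mex{} = 0
G(2) = mex{} = 0
G(3) = mex{0} = 1
G(4) = mex{0} = 1
G(5) = mex{0} = 1
G(6) = mex{1,0} = 2
G(7) = mex{1,0} = 2
G_B(7) = 2.
Combined Grundy value = 0 ⊕ 2 = 2.

2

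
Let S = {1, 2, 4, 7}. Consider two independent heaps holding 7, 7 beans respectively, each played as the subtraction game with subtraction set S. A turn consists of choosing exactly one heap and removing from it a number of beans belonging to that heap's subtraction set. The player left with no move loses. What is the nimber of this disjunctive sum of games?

0

All heaps use S = {1, 2, 4, 7}:
G(0) = 0
G(1) = mex{0} = 1
G(2) = mex{1,0} = 2
G(3) = mex{2,1} = 0
G(4) = mex{0,2,0} = 1
G(5) = mex{1,0,1} = 2
G(6) = mex{2,1,2} = 0
G(7) = mex{0,2,0,0} = 1
Heap A: G(7) = 1.
Heap B: G(7) = 1.
Combined Grundy value = 1 ⊕ 1 = 0.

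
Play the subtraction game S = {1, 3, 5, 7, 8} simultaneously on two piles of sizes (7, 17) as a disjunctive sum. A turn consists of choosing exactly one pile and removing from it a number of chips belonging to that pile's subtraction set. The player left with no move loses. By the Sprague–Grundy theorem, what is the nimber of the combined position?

All piles use S = {1, 3, 5, 7, 8}:
n :  0  1  2  3  4  5  6  7  8  9 10 11 12 13 14 15 16 17
G :  0  1  0  1  0  1  0  1  2  3  2  3  2  3  2  0  1  0
Pile A: G(7) = 1.
Pile B: G(17) = 0.
Combined Grundy value = 1 ⊕ 0 = 1.

1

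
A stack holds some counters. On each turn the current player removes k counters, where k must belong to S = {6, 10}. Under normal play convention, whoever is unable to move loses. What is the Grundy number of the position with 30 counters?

n :  0  1  2  3  4  5  6  7  8  9 10 11 12 13 14 15 16 17 18 19 20 21 22 23 24 25 26 27 28 29 30
G :  0  0  0  0  0  0  1  1  1  1  1  1  2  2  2  2  0  0  0  0  0  0  1  1  1  1  1  1  2  2  2

2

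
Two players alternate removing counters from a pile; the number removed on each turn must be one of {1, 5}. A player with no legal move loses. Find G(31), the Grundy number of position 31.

n :  0  1  2  3  4  5  6  7  8  9 10 11 12 13 14 15 16 17 18 19 20 21 22 23 24 25 26 27 28 29 30 31
G :  0  1  0  1  0  1  0  1  0  1  0  1  0  1  0  1  0  1  0  1  0  1  0  1  0  1  0  1  0  1  0  1

1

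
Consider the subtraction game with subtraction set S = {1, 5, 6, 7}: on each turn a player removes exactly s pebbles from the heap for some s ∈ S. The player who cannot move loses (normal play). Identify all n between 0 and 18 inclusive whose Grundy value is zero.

n :  0  1  2  3  4  5  6  7  8  9 10 11 12 13 14 15 16 17 18
G :  0  1  0  1  0  1  2  3  2  3  2  3  0  1  0  1  0  1  2
P-positions are exactly the n with G(n) = 0.

0, 2, 4, 12, 14, 16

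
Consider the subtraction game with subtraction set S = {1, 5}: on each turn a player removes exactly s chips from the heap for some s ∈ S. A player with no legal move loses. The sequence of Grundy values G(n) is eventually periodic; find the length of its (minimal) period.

n :  0  1  2  3  4  5  6  7  8  9 10 11 12 13 14
G :  0  1  0  1  0  1  0  1  0  1  0  1  0  1  0
G(n+2) = G(n) holds for n = 0,…,4 (a full window of length max(S) = 5), so the sequence is purely periodic with period 2.

2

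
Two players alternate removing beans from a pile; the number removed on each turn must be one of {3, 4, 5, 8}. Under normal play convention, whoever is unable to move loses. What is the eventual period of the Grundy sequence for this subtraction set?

G(0) = 0
G(1) = mex{} = 0
G(2) = mex{} = 0
G(3) = mex{0} = 1
G(4) = mex{0,0} = 1
G(5) = mex{0,0,0} = 1
G(6) = mex{1,0,0} = 2
G(7) = mex{1,1,0} = 2
G(8) = mex{1,1,1,0} = 2
G(9) = mex{2,1,1,0} = 3
G(10) = mex{2,2,1,0} = 3
G(11) = mex{2,2,2,1} = 0
G(12) = mex{3,2,2,1} = 0
G(13) = mex{3,3,2,1} = 0
G(14) = mex{0,3,3,2} = 1
G(15) = mex{0,0,3,2} = 1
G(16) = mex{0,0,0,2} = 1
G(17) = mex{1,0,0,3} = 2
G(18) = mex{1,1,0,3} = 2
G(19) = mex{1,1,1,0} = 2
G(20) = mex{2,1,1,0} = 3
G(21) = mex{2,2,1,0} = 3
G(22) = mex{2,2,2,1} = 0
G(23) = mex{3,2,2,1} = 0
G(n+11) = G(n) holds for n = 0,…,7 (a full window of length max(S) = 8), so the sequence is purely periodic with period 11.

11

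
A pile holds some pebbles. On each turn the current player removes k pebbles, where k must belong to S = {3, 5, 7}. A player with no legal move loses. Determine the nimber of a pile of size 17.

2

n :  0  1  2  3  4  5  6  7  8  9 10 11 12 13 14 15 16 17
G :  0  0  0  1  1  1  2  2  2  3  0  0  0  1  1  1  2  2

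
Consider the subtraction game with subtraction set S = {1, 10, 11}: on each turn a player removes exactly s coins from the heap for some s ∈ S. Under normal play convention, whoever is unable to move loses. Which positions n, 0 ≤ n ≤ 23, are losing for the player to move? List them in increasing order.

G(0) = 0
G(1) = mex{0} = 1
G(2) = mex{1} = 0
G(3) = mex{0} = 1
G(4) = mex{1} = 0
G(5) = mex{0} = 1
G(6) = mex{1} = 0
G(7) = mex{0} = 1
G(8) = mex{1} = 0
G(9) = mex{0} = 1
G(10) = mex{1,0} = 2
G(11) = mex{2,1,0} = 3
G(12) = mex{3,0,1} = 2
G(13) = mex{2,1,0} = 3
G(14) = mex{3,0,1} = 2
G(15) = mex{2,1,0} = 3
G(16) = mex{3,0,1} = 2
G(17) = mex{2,1,0} = 3
G(18) = mex{3,0,1} = 2
G(19) = mex{2,1,0} = 3
G(20) = mex{3,2,1} = 0
G(21) = mex{0,3,2} = 1
G(22) = mex{1,2,3} = 0
G(23) = mex{0,3,2} = 1
P-positions are exactly the n with G(n) = 0.

0, 2, 4, 6, 8, 20, 22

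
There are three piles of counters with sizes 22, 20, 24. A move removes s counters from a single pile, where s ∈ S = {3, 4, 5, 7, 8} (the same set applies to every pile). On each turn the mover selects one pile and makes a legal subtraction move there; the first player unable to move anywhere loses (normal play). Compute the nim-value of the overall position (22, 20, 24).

All piles use S = {3, 4, 5, 7, 8}:
n :  0  1  2  3  4  5  6  7  8  9 10 11 12 13 14 15 16 17 18 19 20 21 22 23 24
G :  0  0  0  1  1  1  2  2  2  3  3  0  0  0  1  1  1  2  2  2  3  3  0  0  0
Pile A: G(22) = 0.
Pile B: G(20) = 3.
Pile C: G(24) = 0.
Combined Grundy value = 0 ⊕ 3 ⊕ 0 = 3.

3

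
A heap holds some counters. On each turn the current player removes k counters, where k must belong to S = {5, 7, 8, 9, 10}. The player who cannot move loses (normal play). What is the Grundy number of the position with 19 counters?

0

G(0) = 0
G(1) = mex{} = 0
G(2) = mex{} = 0
G(3) = mex{} = 0
G(4) = mex{} = 0
G(5) = mex{0} = 1
G(6) = mex{0} = 1
G(7) = mex{0,0} = 1
G(8) = mex{0,0,0} = 1
G(9) = mex{0,0,0,0} = 1
G(10) = mex{1,0,0,0,0} = 2
G(11) = mex{1,0,0,0,0} = 2
G(12) = mex{1,1,0,0,0} = 2
G(13) = mex{1,1,1,0,0} = 2
G(14) = mex{1,1,1,1,0} = 2
G(15) = mex{2,1,1,1,1} = 0
G(16) = mex{2,1,1,1,1} = 0
G(17) = mex{2,2,1,1,1} = 0
G(18) = mex{2,2,2,1,1} = 0
G(19) = mex{2,2,2,2,1} = 0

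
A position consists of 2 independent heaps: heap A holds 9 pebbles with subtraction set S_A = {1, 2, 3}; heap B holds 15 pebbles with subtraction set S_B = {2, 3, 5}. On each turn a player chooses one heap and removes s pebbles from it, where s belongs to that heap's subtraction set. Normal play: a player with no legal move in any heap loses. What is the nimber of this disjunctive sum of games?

1

Heap A, S = {1, 2, 3}:
n : 0 1 2 3 4 5 6 7 8 9
G : 0 1 2 3 0 1 2 3 0 1
G_A(9) = 1.
Heap B, S = {2, 3, 5}:
n :  0  1  2  3  4  5  6  7  8  9 10 11 12 13 14 15
G :  0  0  1  1  2  2  3  0  0  1  1  2  2  3  0  0
G_B(15) = 0.
Combined Grundy value = 1 ⊕ 0 = 1.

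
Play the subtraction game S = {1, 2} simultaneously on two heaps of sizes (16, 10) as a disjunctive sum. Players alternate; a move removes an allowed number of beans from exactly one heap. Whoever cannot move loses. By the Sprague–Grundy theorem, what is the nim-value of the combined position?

All heaps use S = {1, 2}:
G(0) = 0
G(1) = mex{0} = 1
G(2) = mex{1,0} = 2
G(3) = mex{2,1} = 0
G(4) = mex{0,2} = 1
G(5) = mex{1,0} = 2
G(6) = mex{2,1} = 0
G(7) = mex{0,2} = 1
G(8) = mex{1,0} = 2
G(9) = mex{2,1} = 0
G(10) = mex{0,2} = 1
G(11) = mex{1,0} = 2
G(12) = mex{2,1} = 0
G(13) = mex{0,2} = 1
G(14) = mex{1,0} = 2
G(15) = mex{2,1} = 0
G(16) = mex{0,2} = 1
Heap A: G(16) = 1.
Heap B: G(10) = 1.
Combined Grundy value = 1 ⊕ 1 = 0.

0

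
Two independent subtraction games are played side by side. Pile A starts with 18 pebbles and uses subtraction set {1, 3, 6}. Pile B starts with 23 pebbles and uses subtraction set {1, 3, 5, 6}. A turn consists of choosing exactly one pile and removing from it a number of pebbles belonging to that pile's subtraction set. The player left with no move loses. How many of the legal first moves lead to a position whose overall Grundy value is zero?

Pile A, S = {1, 3, 6}:
G(0) = 0
G(1) = mex{0} = 1
G(2) = mex{1} = 0
G(3) = mex{0,0} = 1
G(4) = mex{1,1} = 0
G(5) = mex{0,0} = 1
G(6) = mex{1,1,0} = 2
G(7) = mex{2,0,1} = 3
G(8) = mex{3,1,0} = 2
G(9) = mex{2,2,1} = 0
G(10) = mex{0,3,0} = 1
G(11) = mex{1,2,1} = 0
G(12) = mex{0,0,2} = 1
G(13) = mex{1,1,3} = 0
G(14) = mex{0,0,2} = 1
G(15) = mex{1,1,0} = 2
G(16) = mex{2,0,1} = 3
G(17) = mex{3,1,0} = 2
G(18) = mex{2,2,1} = 0
G_A(18) = 0.
Pile B, S = {1, 3, 5, 6}:
n :  0  1  2  3  4  5  6  7  8  9 10 11 12 13 14 15 16 17 18 19 20 21 22 23
G :  0  1  0  1  0  1  2  3  2  3  2  0  1  0  1  0  1  2  3  2  3  2  0  1
G_B(23) = 1.
Combined Grundy value = 0 ⊕ 1 = 1.
A winning move leaves total XOR = 0, i.e. changes one component's Grundy value g to g ⊕ X where X is the current total.
Pile A: need g' = 0⊕1 = 1. Options: 18−1→G=2, 18−3→G=2, 18−6→G=1. Hits: 1.
Pile B: need g' = 1⊕1 = 0. Options: 23−1→G=0, 23−3→G=3, 23−5→G=3, 23−6→G=2. Hits: 1.

2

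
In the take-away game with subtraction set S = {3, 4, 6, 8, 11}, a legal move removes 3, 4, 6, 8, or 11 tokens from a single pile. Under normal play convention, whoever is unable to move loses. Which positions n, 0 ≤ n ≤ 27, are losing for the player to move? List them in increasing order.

0, 1, 2, 14, 15, 16

G(0) = 0
G(1) = mex{} = 0
G(2) = mex{} = 0
G(3) = mex{0} = 1
G(4) = mex{0,0} = 1
G(5) = mex{0,0} = 1
G(6) = mex{1,0,0} = 2
G(7) = mex{1,1,0} = 2
G(8) = mex{1,1,0,0} = 2
G(9) = mex{2,1,1,0} = 3
G(10) = mex{2,2,1,0} = 3
G(11) = mex{2,2,1,1,0} = 3
G(12) = mex{3,2,2,1,0} = 4
G(13) = mex{3,3,2,1,0} = 4
G(14) = mex{3,3,2,2,1} = 0
G(15) = mex{4,3,3,2,1} = 0
G(16) = mex{4,4,3,2,1} = 0
G(17) = mex{0,4,3,3,2} = 1
G(18) = mex{0,0,4,3,2} = 1
G(19) = mex{0,0,4,3,2} = 1
G(20) = mex{1,0,0,4,3} = 2
G(21) = mex{1,1,0,4,3} = 2
G(22) = mex{1,1,0,0,3} = 2
G(23) = mex{2,1,1,0,4} = 3
G(24) = mex{2,2,1,0,4} = 3
G(25) = mex{2,2,1,1,0} = 3
G(26) = mex{3,2,2,1,0} = 4
G(27) = mex{3,3,2,1,0} = 4
P-positions are exactly the n with G(n) = 0.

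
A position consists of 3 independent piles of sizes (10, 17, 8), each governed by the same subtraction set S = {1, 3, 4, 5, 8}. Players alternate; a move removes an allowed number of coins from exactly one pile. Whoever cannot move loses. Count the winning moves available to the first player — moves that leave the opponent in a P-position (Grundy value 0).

2

All piles use S = {1, 3, 4, 5, 8}:
G(0) = 0
G(1) = mex{0} = 1
G(2) = mex{1} = 0
G(3) = mex{0,0} = 1
G(4) = mex{1,1,0} = 2
G(5) = mex{2,0,1,0} = 3
G(6) = mex{3,1,0,1} = 2
G(7) = mex{2,2,1,0} = 3
G(8) = mex{3,3,2,1,0} = 4
G(9) = mex{4,2,3,2,1} = 0
G(10) = mex{0,3,2,3,0} = 1
G(11) = mex{1,4,3,2,1} = 0
G(12) = mex{0,0,4,3,2} = 1
G(13) = mex{1,1,0,4,3} = 2
G(14) = mex{2,0,1,0,2} = 3
G(15) = mex{3,1,0,1,3} = 2
G(16) = mex{2,2,1,0,4} = 3
G(17) = mex{3,3,2,1,0} = 4
Pile A: G(10) = 1.
Pile B: G(17) = 4.
Pile C: G(8) = 4.
Combined Grundy value = 1 ⊕ 4 ⊕ 4 = 1.
A winning move leaves total XOR = 0, i.e. changes one component's Grundy value g to g ⊕ X where X is the current total.
Pile A: need g' = 1⊕1 = 0. Options: 10−1→G=0, 10−3→G=3, 10−4→G=2, 10−5→G=3, 10−8→G=0. Hits: 2.
Pile B: need g' = 4⊕1 = 5. Options: 17−1→G=3, 17−3→G=3, 17−4→G=2, 17−5→G=1, 17−8→G=0. Hits: 0.
Pile C: need g' = 4⊕1 = 5. Options: 8−1→G=3, 8−3→G=3, 8−4→G=2, 8−5→G=1, 8−8→G=0. Hits: 0.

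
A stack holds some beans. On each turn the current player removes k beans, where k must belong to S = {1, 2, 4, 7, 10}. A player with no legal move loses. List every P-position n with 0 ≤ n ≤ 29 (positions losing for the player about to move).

0, 3, 6, 9, 12, 15, 18, 21, 24, 27

n :  0  1  2  3  4  5  6  7  8  9 10 11 12 13 14 15 16 17 18 19 20 21 22 23 24 25 26 27 28 29
G :  0  1  2  0  1  2  0  1  2  0  1  2  0  1  2  0  1  2  0  1  2  0  1  2  0  1  2  0  1  2
P-positions are exactly the n with G(n) = 0.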